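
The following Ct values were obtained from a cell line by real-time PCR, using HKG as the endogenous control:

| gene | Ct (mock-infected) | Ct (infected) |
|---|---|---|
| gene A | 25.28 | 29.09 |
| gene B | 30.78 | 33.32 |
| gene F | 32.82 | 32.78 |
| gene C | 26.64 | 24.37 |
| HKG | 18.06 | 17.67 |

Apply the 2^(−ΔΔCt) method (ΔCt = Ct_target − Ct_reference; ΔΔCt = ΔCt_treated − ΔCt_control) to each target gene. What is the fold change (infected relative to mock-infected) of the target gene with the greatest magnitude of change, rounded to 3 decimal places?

gene A: ΔΔCt = (29.09−17.67) − (25.28−18.06) = 11.42 − 7.22 = 4.20; fold change = 2^-4.20 = 0.054
gene B: ΔΔCt = (33.32−17.67) − (30.78−18.06) = 15.65 − 12.72 = 2.93; fold change = 2^-2.93 = 0.131
gene F: ΔΔCt = (32.78−17.67) − (32.82−18.06) = 15.11 − 14.76 = 0.35; fold change = 2^-0.35 = 0.785
gene C: ΔΔCt = (24.37−17.67) − (26.64−18.06) = 6.70 − 8.58 = -1.88; fold change = 2^1.88 = 3.681
gene A has the largest |ΔΔCt| = 4.20.

0.054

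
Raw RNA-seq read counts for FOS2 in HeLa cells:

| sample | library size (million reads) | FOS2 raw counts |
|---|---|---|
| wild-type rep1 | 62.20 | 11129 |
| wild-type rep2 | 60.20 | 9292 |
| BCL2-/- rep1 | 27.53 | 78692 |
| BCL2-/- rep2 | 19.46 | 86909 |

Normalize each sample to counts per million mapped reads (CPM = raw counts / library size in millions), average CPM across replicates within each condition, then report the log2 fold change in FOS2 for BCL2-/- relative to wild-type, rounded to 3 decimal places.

4.458

CPM(wild-type rep1) = 11129 / 62.20 = 178.9228
CPM(wild-type rep2) = 9292 / 60.20 = 154.3522
CPM(BCL2-/- rep1) = 78692 / 27.53 = 2858.4090
CPM(BCL2-/- rep2) = 86909 / 19.46 = 4466.0329
mean CPM(wild-type) = 166.6375; mean CPM(BCL2-/-) = 3662.2209
Fold change = 3662.2209 / 166.6375 = 21.97717
log2(21.97717) = 4.4579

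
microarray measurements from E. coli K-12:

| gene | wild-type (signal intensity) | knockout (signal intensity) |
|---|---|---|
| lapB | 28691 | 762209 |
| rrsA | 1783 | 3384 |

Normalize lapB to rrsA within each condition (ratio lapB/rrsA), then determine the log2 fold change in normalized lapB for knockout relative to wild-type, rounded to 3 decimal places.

3.807

lapB/rrsA (wild-type) = 28691 / 1783 = 16.091
lapB/rrsA (knockout) = 762209 / 3384 = 225.24
Fold change = 225.24 / 16.091 = 13.9975
log2(13.9975) = 3.8071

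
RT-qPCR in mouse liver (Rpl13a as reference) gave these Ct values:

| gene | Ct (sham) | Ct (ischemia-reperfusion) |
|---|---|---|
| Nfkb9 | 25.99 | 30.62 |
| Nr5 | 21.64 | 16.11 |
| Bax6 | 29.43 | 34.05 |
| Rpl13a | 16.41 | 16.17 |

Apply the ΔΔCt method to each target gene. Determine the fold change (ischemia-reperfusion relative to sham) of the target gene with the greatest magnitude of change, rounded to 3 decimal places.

Nfkb9: ΔΔCt = (30.62−16.17) − (25.99−16.41) = 14.45 − 9.58 = 4.87; fold change = 2^-4.87 = 0.034
Nr5: ΔΔCt = (16.11−16.17) − (21.64−16.41) = -0.06 − 5.23 = -5.29; fold change = 2^5.29 = 39.124
Bax6: ΔΔCt = (34.05−16.17) − (29.43−16.41) = 17.88 − 13.02 = 4.86; fold change = 2^-4.86 = 0.034
Nr5 has the largest |ΔΔCt| = 5.29.

39.124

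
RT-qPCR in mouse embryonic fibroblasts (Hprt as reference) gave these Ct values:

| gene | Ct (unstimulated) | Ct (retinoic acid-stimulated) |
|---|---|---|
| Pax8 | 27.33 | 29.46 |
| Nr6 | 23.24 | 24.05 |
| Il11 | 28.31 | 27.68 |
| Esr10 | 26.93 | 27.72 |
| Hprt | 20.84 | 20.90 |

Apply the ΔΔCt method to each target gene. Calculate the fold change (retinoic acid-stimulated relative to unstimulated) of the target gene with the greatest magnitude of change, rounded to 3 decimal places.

Pax8: ΔΔCt = (29.46−20.90) − (27.33−20.84) = 8.56 − 6.49 = 2.07; fold change = 2^-2.07 = 0.238
Nr6: ΔΔCt = (24.05−20.90) − (23.24−20.84) = 3.15 − 2.40 = 0.75; fold change = 2^-0.75 = 0.595
Il11: ΔΔCt = (27.68−20.90) − (28.31−20.84) = 6.78 − 7.47 = -0.69; fold change = 2^0.69 = 1.613
Esr10: ΔΔCt = (27.72−20.90) − (26.93−20.84) = 6.82 − 6.09 = 0.73; fold change = 2^-0.73 = 0.603
Pax8 has the largest |ΔΔCt| = 2.07.

0.238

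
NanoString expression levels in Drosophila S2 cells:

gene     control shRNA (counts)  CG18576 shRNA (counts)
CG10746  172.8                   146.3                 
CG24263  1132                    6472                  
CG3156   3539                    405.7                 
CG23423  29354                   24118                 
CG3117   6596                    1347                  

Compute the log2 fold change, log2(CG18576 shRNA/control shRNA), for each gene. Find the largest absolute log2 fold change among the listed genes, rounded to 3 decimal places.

3.125

log2(146.3/172.8) = -0.240  (CG10746)
log2(6472/1132) = 2.515  (CG24263)
log2(405.7/3539) = -3.125  (CG3156)
log2(24118/29354) = -0.283  (CG23423)
log2(1347/6596) = -2.292  (CG3117)
The largest magnitude belongs to CG3156.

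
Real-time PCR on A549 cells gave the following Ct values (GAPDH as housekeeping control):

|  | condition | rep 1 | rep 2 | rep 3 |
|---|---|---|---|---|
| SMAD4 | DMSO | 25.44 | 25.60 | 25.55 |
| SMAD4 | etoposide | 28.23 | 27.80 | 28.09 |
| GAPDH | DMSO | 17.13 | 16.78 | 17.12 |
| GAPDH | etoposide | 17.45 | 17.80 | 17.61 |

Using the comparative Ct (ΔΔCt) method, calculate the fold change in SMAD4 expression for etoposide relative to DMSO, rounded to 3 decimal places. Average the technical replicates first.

0.268

Mean Ct: SMAD4 DMSO 25.530; SMAD4 etoposide 28.040; GAPDH DMSO 17.010; GAPDH etoposide 17.620
ΔCt(DMSO) = 25.530 − 17.010 = 8.520
ΔCt(etoposide) = 28.040 − 17.620 = 10.420
ΔΔCt = 10.420 − 8.520 = 1.900
Fold change = 2^(−1.900) = 0.2679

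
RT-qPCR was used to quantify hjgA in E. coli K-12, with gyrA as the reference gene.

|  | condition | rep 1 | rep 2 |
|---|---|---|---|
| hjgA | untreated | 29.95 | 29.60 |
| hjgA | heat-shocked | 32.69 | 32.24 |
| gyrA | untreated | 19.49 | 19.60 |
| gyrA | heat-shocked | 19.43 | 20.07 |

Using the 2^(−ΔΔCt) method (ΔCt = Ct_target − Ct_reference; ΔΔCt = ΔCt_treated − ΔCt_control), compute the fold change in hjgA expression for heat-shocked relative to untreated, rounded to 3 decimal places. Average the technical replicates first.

Mean Ct: hjgA untreated 29.775; hjgA heat-shocked 32.465; gyrA untreated 19.545; gyrA heat-shocked 19.750
ΔCt(untreated) = 29.775 − 19.545 = 10.230
ΔCt(heat-shocked) = 32.465 − 19.750 = 12.715
ΔΔCt = 12.715 − 10.230 = 2.485
Fold change = 2^(−2.485) = 0.1786

0.179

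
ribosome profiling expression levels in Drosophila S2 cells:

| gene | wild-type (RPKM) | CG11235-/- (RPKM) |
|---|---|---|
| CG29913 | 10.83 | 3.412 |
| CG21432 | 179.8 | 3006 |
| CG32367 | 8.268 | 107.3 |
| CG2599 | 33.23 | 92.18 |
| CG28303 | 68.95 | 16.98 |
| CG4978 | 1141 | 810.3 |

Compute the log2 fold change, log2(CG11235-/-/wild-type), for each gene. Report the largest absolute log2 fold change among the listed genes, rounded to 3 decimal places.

4.063

log2(3.412/10.83) = -1.666  (CG29913)
log2(3006/179.8) = 4.063  (CG21432)
log2(107.3/8.268) = 3.698  (CG32367)
log2(92.18/33.23) = 1.472  (CG2599)
log2(16.98/68.95) = -2.022  (CG28303)
log2(810.3/1141) = -0.494  (CG4978)
The largest magnitude belongs to CG21432.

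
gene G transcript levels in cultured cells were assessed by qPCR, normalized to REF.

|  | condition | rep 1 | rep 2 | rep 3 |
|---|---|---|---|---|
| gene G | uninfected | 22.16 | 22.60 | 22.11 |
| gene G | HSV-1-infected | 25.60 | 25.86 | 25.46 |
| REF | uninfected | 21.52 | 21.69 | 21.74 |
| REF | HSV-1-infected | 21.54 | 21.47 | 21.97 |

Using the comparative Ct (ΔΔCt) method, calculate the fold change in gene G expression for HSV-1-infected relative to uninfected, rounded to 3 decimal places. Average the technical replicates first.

0.099

Mean Ct: gene G uninfected 22.290; gene G HSV-1-infected 25.640; REF uninfected 21.650; REF HSV-1-infected 21.660
ΔCt(uninfected) = 22.290 − 21.650 = 0.640
ΔCt(HSV-1-infected) = 25.640 − 21.660 = 3.980
ΔΔCt = 3.980 − 0.640 = 3.340
Fold change = 2^(−3.340) = 0.0988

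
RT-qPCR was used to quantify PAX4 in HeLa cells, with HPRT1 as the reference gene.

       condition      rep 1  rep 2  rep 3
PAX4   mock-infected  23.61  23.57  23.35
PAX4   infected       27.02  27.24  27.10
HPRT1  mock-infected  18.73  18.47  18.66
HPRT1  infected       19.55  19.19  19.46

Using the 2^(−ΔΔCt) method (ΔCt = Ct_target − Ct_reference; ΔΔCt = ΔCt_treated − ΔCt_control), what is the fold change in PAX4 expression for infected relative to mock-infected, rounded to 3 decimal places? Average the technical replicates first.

Mean Ct: PAX4 mock-infected 23.510; PAX4 infected 27.120; HPRT1 mock-infected 18.620; HPRT1 infected 19.400
ΔCt(mock-infected) = 23.510 − 18.620 = 4.890
ΔCt(infected) = 27.120 − 19.400 = 7.720
ΔΔCt = 7.720 − 4.890 = 2.830
Fold change = 2^(−2.830) = 0.1406

0.141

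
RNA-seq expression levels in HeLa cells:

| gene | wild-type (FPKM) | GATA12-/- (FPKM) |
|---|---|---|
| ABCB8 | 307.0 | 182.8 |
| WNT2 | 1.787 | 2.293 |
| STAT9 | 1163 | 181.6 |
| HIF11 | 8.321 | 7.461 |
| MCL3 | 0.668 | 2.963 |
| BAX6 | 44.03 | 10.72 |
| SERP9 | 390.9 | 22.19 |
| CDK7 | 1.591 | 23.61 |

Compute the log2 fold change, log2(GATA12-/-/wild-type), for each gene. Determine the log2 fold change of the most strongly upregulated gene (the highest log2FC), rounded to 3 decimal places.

log2(182.8/307.0) = -0.748  (ABCB8)
log2(2.293/1.787) = 0.360  (WNT2)
log2(181.6/1163) = -2.679  (STAT9)
log2(7.461/8.321) = -0.157  (HIF11)
log2(2.963/0.668) = 2.149  (MCL3)
log2(10.72/44.03) = -2.038  (BAX6)
log2(22.19/390.9) = -4.139  (SERP9)
log2(23.61/1.591) = 3.891  (CDK7)
CDK7 is most strongly upregulated.

3.891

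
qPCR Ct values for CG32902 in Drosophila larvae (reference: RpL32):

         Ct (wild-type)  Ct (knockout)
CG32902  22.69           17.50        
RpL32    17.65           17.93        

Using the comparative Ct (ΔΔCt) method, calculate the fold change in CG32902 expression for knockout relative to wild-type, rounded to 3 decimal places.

44.324

ΔCt(wild-type) = 22.690 − 17.650 = 5.040
ΔCt(knockout) = 17.500 − 17.930 = -0.430
ΔΔCt = -0.430 − 5.040 = -5.470
Fold change = 2^(−(-5.470)) = 2^5.470 = 44.3235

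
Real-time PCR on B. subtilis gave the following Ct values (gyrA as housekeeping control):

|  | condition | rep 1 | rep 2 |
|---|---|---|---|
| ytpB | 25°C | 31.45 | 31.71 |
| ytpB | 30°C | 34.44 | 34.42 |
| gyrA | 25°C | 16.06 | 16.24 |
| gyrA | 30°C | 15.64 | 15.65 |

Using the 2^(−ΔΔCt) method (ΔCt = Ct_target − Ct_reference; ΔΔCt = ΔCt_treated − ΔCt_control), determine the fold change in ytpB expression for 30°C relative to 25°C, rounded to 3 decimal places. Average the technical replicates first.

0.098

Mean Ct: ytpB 25°C 31.580; ytpB 30°C 34.430; gyrA 25°C 16.150; gyrA 30°C 15.645
ΔCt(25°C) = 31.580 − 16.150 = 15.430
ΔCt(30°C) = 34.430 − 15.645 = 18.785
ΔΔCt = 18.785 − 15.430 = 3.355
Fold change = 2^(−3.355) = 0.0977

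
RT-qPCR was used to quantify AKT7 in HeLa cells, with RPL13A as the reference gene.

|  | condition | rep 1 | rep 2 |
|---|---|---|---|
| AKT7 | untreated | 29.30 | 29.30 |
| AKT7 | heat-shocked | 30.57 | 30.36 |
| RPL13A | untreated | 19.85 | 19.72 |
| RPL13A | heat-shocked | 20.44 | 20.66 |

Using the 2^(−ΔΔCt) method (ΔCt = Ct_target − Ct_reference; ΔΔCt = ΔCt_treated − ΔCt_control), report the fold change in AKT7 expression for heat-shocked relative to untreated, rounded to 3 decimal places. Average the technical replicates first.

0.758

Mean Ct: AKT7 untreated 29.300; AKT7 heat-shocked 30.465; RPL13A untreated 19.785; RPL13A heat-shocked 20.550
ΔCt(untreated) = 29.300 − 19.785 = 9.515
ΔCt(heat-shocked) = 30.465 − 20.550 = 9.915
ΔΔCt = 9.915 − 9.515 = 0.400
Fold change = 2^(−0.400) = 0.7579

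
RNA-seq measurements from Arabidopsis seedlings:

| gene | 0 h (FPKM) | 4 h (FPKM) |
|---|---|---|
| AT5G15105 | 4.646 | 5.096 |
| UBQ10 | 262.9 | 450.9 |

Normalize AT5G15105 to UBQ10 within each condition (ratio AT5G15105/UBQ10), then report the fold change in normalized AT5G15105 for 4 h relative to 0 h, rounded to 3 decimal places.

0.640

AT5G15105/UBQ10 (0 h) = 4.646 / 262.9 = 0.017672
AT5G15105/UBQ10 (4 h) = 5.096 / 450.9 = 0.011302
Fold change = 0.011302 / 0.017672 = 0.6395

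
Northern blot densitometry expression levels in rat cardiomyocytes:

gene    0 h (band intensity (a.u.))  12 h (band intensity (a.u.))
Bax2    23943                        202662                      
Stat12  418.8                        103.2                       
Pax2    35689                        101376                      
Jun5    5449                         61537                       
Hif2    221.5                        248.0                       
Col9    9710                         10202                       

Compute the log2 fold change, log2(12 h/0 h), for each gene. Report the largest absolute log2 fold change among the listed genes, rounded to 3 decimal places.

3.497

log2(202662/23943) = 3.081  (Bax2)
log2(103.2/418.8) = -2.021  (Stat12)
log2(101376/35689) = 1.506  (Pax2)
log2(61537/5449) = 3.497  (Jun5)
log2(248.0/221.5) = 0.163  (Hif2)
log2(10202/9710) = 0.071  (Col9)
The largest magnitude belongs to Jun5.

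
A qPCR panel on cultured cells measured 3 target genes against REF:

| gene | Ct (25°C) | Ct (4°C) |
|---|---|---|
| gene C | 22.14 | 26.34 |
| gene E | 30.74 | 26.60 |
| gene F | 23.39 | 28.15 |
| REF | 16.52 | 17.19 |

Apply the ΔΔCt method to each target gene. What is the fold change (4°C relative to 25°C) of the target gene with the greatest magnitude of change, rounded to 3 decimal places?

gene C: ΔΔCt = (26.34−17.19) − (22.14−16.52) = 9.15 − 5.62 = 3.53; fold change = 2^-3.53 = 0.087
gene E: ΔΔCt = (26.60−17.19) − (30.74−16.52) = 9.41 − 14.22 = -4.81; fold change = 2^4.81 = 28.051
gene F: ΔΔCt = (28.15−17.19) − (23.39−16.52) = 10.96 − 6.87 = 4.09; fold change = 2^-4.09 = 0.059
gene E has the largest |ΔΔCt| = 4.81.

28.051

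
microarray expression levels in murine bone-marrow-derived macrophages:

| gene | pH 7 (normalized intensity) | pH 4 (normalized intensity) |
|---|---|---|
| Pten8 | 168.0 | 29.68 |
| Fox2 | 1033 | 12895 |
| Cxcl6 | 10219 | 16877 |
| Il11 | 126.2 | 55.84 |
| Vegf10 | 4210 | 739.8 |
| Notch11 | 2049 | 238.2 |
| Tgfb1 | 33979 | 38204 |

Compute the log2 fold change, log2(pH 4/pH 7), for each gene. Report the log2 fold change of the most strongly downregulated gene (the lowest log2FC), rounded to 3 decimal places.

-3.105

log2(29.68/168.0) = -2.501  (Pten8)
log2(12895/1033) = 3.642  (Fox2)
log2(16877/10219) = 0.724  (Cxcl6)
log2(55.84/126.2) = -1.176  (Il11)
log2(739.8/4210) = -2.509  (Vegf10)
log2(238.2/2049) = -3.105  (Notch11)
log2(38204/33979) = 0.169  (Tgfb1)
Notch11 is most strongly downregulated.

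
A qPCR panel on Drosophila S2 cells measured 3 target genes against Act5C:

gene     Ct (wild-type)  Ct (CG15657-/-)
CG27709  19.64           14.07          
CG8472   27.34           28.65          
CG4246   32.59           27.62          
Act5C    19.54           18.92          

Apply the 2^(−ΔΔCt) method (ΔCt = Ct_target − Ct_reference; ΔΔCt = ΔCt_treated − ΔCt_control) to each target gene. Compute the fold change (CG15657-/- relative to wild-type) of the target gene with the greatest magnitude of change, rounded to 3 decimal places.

30.910

CG27709: ΔΔCt = (14.07−18.92) − (19.64−19.54) = -4.85 − 0.10 = -4.95; fold change = 2^4.95 = 30.910
CG8472: ΔΔCt = (28.65−18.92) − (27.34−19.54) = 9.73 − 7.80 = 1.93; fold change = 2^-1.93 = 0.262
CG4246: ΔΔCt = (27.62−18.92) − (32.59−19.54) = 8.70 − 13.05 = -4.35; fold change = 2^4.35 = 20.393
CG27709 has the largest |ΔΔCt| = 4.95.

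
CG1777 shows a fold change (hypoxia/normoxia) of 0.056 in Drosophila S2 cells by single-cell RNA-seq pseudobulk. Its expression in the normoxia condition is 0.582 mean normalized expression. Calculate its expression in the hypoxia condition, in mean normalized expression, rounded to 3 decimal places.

0.033

hypoxia expression = 0.582 × 0.056 = 0.033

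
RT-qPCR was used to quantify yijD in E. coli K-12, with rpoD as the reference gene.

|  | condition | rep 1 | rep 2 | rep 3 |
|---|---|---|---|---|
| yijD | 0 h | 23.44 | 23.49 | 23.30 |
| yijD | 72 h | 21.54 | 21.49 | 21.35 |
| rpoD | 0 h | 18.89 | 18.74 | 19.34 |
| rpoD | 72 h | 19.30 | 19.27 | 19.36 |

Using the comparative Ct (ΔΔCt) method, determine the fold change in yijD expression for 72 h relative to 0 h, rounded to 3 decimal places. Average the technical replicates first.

4.823

Mean Ct: yijD 0 h 23.410; yijD 72 h 21.460; rpoD 0 h 18.990; rpoD 72 h 19.310
ΔCt(0 h) = 23.410 − 18.990 = 4.420
ΔCt(72 h) = 21.460 − 19.310 = 2.150
ΔΔCt = 2.150 − 4.420 = -2.270
Fold change = 2^(−(-2.270)) = 2^2.270 = 4.8232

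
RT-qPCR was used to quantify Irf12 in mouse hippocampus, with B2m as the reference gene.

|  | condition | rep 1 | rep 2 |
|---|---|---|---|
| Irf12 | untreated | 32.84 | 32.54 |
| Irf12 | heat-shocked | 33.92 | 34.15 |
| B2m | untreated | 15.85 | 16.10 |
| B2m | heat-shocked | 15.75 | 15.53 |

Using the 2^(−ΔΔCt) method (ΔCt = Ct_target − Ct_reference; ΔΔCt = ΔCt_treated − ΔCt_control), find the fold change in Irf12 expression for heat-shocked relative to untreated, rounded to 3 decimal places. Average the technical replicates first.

Mean Ct: Irf12 untreated 32.690; Irf12 heat-shocked 34.035; B2m untreated 15.975; B2m heat-shocked 15.640
ΔCt(untreated) = 32.690 − 15.975 = 16.715
ΔCt(heat-shocked) = 34.035 − 15.640 = 18.395
ΔΔCt = 18.395 − 16.715 = 1.680
Fold change = 2^(−1.680) = 0.3121

0.312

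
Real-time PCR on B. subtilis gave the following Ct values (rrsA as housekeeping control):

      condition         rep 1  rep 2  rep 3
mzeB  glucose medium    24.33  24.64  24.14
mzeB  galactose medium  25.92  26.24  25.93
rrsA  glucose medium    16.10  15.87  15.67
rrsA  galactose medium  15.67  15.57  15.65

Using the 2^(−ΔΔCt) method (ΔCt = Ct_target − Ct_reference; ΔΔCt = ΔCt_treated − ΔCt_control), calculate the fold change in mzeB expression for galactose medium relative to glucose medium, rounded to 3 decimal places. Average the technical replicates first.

Mean Ct: mzeB glucose medium 24.370; mzeB galactose medium 26.030; rrsA glucose medium 15.880; rrsA galactose medium 15.630
ΔCt(glucose medium) = 24.370 − 15.880 = 8.490
ΔCt(galactose medium) = 26.030 − 15.630 = 10.400
ΔΔCt = 10.400 − 8.490 = 1.910
Fold change = 2^(−1.910) = 0.2661

0.266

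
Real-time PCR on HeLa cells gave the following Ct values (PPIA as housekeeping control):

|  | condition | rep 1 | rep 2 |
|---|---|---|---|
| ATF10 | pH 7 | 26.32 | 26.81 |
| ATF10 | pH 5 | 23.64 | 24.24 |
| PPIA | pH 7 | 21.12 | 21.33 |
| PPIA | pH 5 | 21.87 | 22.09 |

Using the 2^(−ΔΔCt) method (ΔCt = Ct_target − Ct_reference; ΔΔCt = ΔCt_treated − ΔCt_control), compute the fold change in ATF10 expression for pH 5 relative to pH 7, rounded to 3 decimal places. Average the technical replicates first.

10.411

Mean Ct: ATF10 pH 7 26.565; ATF10 pH 5 23.940; PPIA pH 7 21.225; PPIA pH 5 21.980
ΔCt(pH 7) = 26.565 − 21.225 = 5.340
ΔCt(pH 5) = 23.940 − 21.980 = 1.960
ΔΔCt = 1.960 − 5.340 = -3.380
Fold change = 2^(−(-3.380)) = 2^3.380 = 10.4107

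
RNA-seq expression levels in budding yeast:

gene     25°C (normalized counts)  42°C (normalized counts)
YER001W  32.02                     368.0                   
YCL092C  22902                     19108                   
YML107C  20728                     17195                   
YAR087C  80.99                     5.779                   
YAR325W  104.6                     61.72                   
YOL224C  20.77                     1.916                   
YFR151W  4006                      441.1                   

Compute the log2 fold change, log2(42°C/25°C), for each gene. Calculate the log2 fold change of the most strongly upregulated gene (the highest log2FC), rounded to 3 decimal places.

log2(368.0/32.02) = 3.523  (YER001W)
log2(19108/22902) = -0.261  (YCL092C)
log2(17195/20728) = -0.270  (YML107C)
log2(5.779/80.99) = -3.809  (YAR087C)
log2(61.72/104.6) = -0.761  (YAR325W)
log2(1.916/20.77) = -3.438  (YOL224C)
log2(441.1/4006) = -3.183  (YFR151W)
YER001W is most strongly upregulated.

3.523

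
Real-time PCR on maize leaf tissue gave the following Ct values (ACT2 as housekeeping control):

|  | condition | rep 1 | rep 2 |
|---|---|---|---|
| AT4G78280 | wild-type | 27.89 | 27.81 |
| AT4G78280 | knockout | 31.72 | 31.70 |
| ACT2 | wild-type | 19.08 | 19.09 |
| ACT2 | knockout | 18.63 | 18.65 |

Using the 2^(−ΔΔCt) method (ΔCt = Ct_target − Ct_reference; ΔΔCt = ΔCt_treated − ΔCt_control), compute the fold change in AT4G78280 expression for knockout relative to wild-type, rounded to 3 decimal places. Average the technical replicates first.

0.051

Mean Ct: AT4G78280 wild-type 27.850; AT4G78280 knockout 31.710; ACT2 wild-type 19.085; ACT2 knockout 18.640
ΔCt(wild-type) = 27.850 − 19.085 = 8.765
ΔCt(knockout) = 31.710 − 18.640 = 13.070
ΔΔCt = 13.070 − 8.765 = 4.305
Fold change = 2^(−4.305) = 0.0506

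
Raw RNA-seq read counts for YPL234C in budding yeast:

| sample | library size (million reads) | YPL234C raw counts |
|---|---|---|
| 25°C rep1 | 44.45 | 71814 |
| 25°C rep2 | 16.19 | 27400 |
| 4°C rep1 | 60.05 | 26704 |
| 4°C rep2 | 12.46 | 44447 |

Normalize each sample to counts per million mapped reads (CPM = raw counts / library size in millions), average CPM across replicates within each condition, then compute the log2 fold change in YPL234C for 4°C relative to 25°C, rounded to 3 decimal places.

CPM(25°C rep1) = 71814 / 44.45 = 1615.6130
CPM(25°C rep2) = 27400 / 16.19 = 1692.4027
CPM(4°C rep1) = 26704 / 60.05 = 444.6961
CPM(4°C rep2) = 44447 / 12.46 = 3567.1750
mean CPM(25°C) = 1654.0079; mean CPM(4°C) = 2005.9355
Fold change = 2005.9355 / 1654.0079 = 1.21277
log2(1.21277) = 0.2783

0.278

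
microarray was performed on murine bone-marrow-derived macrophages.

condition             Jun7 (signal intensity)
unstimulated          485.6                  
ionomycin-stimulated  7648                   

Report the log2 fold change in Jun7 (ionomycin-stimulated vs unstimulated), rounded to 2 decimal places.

3.98

Fold change = 7648 / 485.6 = 15.7496
log2(15.7496) = 3.977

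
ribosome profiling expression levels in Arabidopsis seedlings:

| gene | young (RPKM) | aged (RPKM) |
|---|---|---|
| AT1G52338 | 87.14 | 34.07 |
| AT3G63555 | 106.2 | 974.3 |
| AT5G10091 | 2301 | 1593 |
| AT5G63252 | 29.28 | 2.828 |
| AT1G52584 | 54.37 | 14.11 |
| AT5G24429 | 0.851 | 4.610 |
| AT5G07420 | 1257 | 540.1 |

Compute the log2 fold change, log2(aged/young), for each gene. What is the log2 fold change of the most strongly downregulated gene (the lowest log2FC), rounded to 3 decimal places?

-3.372

log2(34.07/87.14) = -1.355  (AT1G52338)
log2(974.3/106.2) = 3.198  (AT3G63555)
log2(1593/2301) = -0.531  (AT5G10091)
log2(2.828/29.28) = -3.372  (AT5G63252)
log2(14.11/54.37) = -1.946  (AT1G52584)
log2(4.610/0.851) = 2.438  (AT5G24429)
log2(540.1/1257) = -1.219  (AT5G07420)
AT5G63252 is most strongly downregulated.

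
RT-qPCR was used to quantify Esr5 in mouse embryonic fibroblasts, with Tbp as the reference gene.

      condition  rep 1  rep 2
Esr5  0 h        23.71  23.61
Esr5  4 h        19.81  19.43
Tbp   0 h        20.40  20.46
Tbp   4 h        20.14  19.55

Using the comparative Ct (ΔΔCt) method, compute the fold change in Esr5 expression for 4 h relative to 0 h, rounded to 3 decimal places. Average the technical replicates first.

Mean Ct: Esr5 0 h 23.660; Esr5 4 h 19.620; Tbp 0 h 20.430; Tbp 4 h 19.845
ΔCt(0 h) = 23.660 − 20.430 = 3.230
ΔCt(4 h) = 19.620 − 19.845 = -0.225
ΔΔCt = -0.225 − 3.230 = -3.455
Fold change = 2^(−(-3.455)) = 2^3.455 = 10.9663

10.966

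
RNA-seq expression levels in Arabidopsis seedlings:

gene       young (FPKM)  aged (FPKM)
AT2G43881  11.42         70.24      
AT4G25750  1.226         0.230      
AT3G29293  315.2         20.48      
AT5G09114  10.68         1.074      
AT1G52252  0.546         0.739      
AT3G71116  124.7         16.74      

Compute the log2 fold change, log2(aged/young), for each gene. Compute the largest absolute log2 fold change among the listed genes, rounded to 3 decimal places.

3.944

log2(70.24/11.42) = 2.621  (AT2G43881)
log2(0.230/1.226) = -2.414  (AT4G25750)
log2(20.48/315.2) = -3.944  (AT3G29293)
log2(1.074/10.68) = -3.314  (AT5G09114)
log2(0.739/0.546) = 0.437  (AT1G52252)
log2(16.74/124.7) = -2.897  (AT3G71116)
The largest magnitude belongs to AT3G29293.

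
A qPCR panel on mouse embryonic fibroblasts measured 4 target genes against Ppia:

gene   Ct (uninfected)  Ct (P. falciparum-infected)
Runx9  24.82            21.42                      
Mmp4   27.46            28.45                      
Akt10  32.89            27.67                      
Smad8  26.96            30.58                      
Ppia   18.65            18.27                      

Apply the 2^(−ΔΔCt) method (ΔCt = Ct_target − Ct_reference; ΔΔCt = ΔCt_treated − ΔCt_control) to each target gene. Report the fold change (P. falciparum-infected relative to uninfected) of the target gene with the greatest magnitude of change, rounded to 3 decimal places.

28.641

Runx9: ΔΔCt = (21.42−18.27) − (24.82−18.65) = 3.15 − 6.17 = -3.02; fold change = 2^3.02 = 8.112
Mmp4: ΔΔCt = (28.45−18.27) − (27.46−18.65) = 10.18 − 8.81 = 1.37; fold change = 2^-1.37 = 0.387
Akt10: ΔΔCt = (27.67−18.27) − (32.89−18.65) = 9.40 − 14.24 = -4.84; fold change = 2^4.84 = 28.641
Smad8: ΔΔCt = (30.58−18.27) − (26.96−18.65) = 12.31 − 8.31 = 4.00; fold change = 2^-4.00 = 0.062
Akt10 has the largest |ΔΔCt| = 4.84.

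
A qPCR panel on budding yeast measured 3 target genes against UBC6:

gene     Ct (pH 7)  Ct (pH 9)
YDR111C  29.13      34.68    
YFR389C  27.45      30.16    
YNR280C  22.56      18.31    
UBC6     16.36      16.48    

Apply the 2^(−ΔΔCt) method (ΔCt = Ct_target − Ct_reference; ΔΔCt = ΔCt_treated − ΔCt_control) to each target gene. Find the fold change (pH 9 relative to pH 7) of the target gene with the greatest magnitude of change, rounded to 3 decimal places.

0.023

YDR111C: ΔΔCt = (34.68−16.48) − (29.13−16.36) = 18.20 − 12.77 = 5.43; fold change = 2^-5.43 = 0.023
YFR389C: ΔΔCt = (30.16−16.48) − (27.45−16.36) = 13.68 − 11.09 = 2.59; fold change = 2^-2.59 = 0.166
YNR280C: ΔΔCt = (18.31−16.48) − (22.56−16.36) = 1.83 − 6.20 = -4.37; fold change = 2^4.37 = 20.678
YDR111C has the largest |ΔΔCt| = 5.43.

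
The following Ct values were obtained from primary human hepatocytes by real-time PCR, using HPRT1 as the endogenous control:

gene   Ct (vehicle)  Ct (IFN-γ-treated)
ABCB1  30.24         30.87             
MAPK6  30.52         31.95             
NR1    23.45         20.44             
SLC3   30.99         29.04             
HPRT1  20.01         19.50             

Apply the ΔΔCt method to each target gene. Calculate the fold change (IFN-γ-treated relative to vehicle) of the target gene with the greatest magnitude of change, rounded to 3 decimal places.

5.657

ABCB1: ΔΔCt = (30.87−19.50) − (30.24−20.01) = 11.37 − 10.23 = 1.14; fold change = 2^-1.14 = 0.454
MAPK6: ΔΔCt = (31.95−19.50) − (30.52−20.01) = 12.45 − 10.51 = 1.94; fold change = 2^-1.94 = 0.261
NR1: ΔΔCt = (20.44−19.50) − (23.45−20.01) = 0.94 − 3.44 = -2.50; fold change = 2^2.50 = 5.657
SLC3: ΔΔCt = (29.04−19.50) − (30.99−20.01) = 9.54 − 10.98 = -1.44; fold change = 2^1.44 = 2.713
NR1 has the largest |ΔΔCt| = 2.50.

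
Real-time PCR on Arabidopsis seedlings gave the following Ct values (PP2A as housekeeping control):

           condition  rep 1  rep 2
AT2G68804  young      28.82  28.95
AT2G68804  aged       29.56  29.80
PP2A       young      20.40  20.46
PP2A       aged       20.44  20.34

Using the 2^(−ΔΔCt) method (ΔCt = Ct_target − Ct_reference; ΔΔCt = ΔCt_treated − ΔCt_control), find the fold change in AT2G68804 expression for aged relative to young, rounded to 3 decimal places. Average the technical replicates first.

0.561

Mean Ct: AT2G68804 young 28.885; AT2G68804 aged 29.680; PP2A young 20.430; PP2A aged 20.390
ΔCt(young) = 28.885 − 20.430 = 8.455
ΔCt(aged) = 29.680 − 20.390 = 9.290
ΔΔCt = 9.290 − 8.455 = 0.835
Fold change = 2^(−0.835) = 0.5606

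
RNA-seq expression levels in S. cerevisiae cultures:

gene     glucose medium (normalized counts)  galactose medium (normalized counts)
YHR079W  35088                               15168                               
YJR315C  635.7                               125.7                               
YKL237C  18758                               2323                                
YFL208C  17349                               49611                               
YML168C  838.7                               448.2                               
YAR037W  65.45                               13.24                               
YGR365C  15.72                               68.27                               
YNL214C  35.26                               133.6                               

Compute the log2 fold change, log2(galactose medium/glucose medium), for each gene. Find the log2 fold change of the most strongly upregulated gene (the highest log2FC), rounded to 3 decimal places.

log2(15168/35088) = -1.210  (YHR079W)
log2(125.7/635.7) = -2.338  (YJR315C)
log2(2323/18758) = -3.013  (YKL237C)
log2(49611/17349) = 1.516  (YFL208C)
log2(448.2/838.7) = -0.904  (YML168C)
log2(13.24/65.45) = -2.305  (YAR037W)
log2(68.27/15.72) = 2.119  (YGR365C)
log2(133.6/35.26) = 1.922  (YNL214C)
YGR365C is most strongly upregulated.

2.119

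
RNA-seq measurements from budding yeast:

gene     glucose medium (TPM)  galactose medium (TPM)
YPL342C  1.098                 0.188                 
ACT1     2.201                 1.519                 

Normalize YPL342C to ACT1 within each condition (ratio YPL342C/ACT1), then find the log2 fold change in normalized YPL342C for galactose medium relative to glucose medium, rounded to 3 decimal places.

-2.011

YPL342C/ACT1 (glucose medium) = 1.098 / 2.201 = 0.49886
YPL342C/ACT1 (galactose medium) = 0.188 / 1.519 = 0.12377
Fold change = 0.12377 / 0.49886 = 0.2481
log2(0.2481) = -2.0110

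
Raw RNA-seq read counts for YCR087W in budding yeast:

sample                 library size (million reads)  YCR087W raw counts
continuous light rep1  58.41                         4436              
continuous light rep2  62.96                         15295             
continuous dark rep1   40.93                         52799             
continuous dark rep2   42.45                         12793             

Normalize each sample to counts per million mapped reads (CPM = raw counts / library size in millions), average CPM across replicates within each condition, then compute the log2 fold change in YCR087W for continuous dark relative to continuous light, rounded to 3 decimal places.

2.319

CPM(continuous light rep1) = 4436 / 58.41 = 75.9459
CPM(continuous light rep2) = 15295 / 62.96 = 242.9320
CPM(continuous dark rep1) = 52799 / 40.93 = 1289.9829
CPM(continuous dark rep2) = 12793 / 42.45 = 301.3663
mean CPM(continuous light) = 159.4390; mean CPM(continuous dark) = 795.6746
Fold change = 795.6746 / 159.4390 = 4.99047
log2(4.99047) = 2.3192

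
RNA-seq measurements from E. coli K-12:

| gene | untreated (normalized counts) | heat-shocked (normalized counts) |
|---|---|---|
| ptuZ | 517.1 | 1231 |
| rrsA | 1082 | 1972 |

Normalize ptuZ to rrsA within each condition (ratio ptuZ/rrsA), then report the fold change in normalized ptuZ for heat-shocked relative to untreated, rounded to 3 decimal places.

ptuZ/rrsA (untreated) = 517.1 / 1082 = 0.47791
ptuZ/rrsA (heat-shocked) = 1231 / 1972 = 0.62424
Fold change = 0.62424 / 0.47791 = 1.3062

1.306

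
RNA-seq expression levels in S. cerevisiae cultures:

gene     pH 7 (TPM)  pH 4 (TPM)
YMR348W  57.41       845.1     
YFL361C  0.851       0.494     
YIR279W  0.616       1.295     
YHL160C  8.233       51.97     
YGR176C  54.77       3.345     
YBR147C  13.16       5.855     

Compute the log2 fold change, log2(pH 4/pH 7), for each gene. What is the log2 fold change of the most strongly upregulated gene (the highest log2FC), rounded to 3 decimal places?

log2(845.1/57.41) = 3.880  (YMR348W)
log2(0.494/0.851) = -0.785  (YFL361C)
log2(1.295/0.616) = 1.072  (YIR279W)
log2(51.97/8.233) = 2.658  (YHL160C)
log2(3.345/54.77) = -4.033  (YGR176C)
log2(5.855/13.16) = -1.168  (YBR147C)
YMR348W is most strongly upregulated.

3.880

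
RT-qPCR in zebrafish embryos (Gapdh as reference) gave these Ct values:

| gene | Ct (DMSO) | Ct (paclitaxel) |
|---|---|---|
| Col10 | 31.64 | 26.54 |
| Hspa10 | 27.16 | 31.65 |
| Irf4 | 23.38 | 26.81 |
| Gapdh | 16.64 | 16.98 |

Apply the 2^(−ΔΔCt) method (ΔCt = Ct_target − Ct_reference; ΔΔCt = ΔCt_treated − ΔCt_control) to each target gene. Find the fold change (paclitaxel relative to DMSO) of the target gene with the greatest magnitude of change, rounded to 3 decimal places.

43.411

Col10: ΔΔCt = (26.54−16.98) − (31.64−16.64) = 9.56 − 15.00 = -5.44; fold change = 2^5.44 = 43.411
Hspa10: ΔΔCt = (31.65−16.98) − (27.16−16.64) = 14.67 − 10.52 = 4.15; fold change = 2^-4.15 = 0.056
Irf4: ΔΔCt = (26.81−16.98) − (23.38−16.64) = 9.83 − 6.74 = 3.09; fold change = 2^-3.09 = 0.117
Col10 has the largest |ΔΔCt| = 5.44.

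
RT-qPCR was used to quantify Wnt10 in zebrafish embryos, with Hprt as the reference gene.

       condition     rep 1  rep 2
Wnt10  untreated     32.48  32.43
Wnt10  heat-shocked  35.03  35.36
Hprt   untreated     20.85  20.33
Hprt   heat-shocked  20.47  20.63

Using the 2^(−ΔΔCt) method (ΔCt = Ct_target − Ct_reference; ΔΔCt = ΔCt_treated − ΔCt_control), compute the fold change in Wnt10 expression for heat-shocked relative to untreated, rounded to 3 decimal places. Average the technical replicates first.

0.146

Mean Ct: Wnt10 untreated 32.455; Wnt10 heat-shocked 35.195; Hprt untreated 20.590; Hprt heat-shocked 20.550
ΔCt(untreated) = 32.455 − 20.590 = 11.865
ΔCt(heat-shocked) = 35.195 − 20.550 = 14.645
ΔΔCt = 14.645 − 11.865 = 2.780
Fold change = 2^(−2.780) = 0.1456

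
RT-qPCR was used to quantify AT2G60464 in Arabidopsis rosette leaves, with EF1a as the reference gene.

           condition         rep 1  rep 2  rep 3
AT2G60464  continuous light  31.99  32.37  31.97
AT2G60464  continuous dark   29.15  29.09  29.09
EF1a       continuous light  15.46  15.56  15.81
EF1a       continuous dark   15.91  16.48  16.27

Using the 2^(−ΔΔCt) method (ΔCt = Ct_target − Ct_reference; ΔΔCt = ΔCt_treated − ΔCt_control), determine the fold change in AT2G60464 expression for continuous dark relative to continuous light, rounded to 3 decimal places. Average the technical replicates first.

Mean Ct: AT2G60464 continuous light 32.110; AT2G60464 continuous dark 29.110; EF1a continuous light 15.610; EF1a continuous dark 16.220
ΔCt(continuous light) = 32.110 − 15.610 = 16.500
ΔCt(continuous dark) = 29.110 − 16.220 = 12.890
ΔΔCt = 12.890 − 16.500 = -3.610
Fold change = 2^(−(-3.610)) = 2^3.610 = 12.2101

12.210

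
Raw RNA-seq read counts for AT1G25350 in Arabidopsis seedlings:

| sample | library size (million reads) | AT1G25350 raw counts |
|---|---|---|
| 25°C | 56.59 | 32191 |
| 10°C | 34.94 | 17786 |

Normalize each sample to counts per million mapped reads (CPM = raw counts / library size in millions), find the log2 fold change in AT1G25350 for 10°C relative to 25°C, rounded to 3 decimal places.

-0.160

CPM(25°C) = 32191 / 56.59 = 568.8461
CPM(10°C) = 17786 / 34.94 = 509.0441
Fold change = 509.0441 / 568.8461 = 0.89487
log2(0.89487) = -0.1602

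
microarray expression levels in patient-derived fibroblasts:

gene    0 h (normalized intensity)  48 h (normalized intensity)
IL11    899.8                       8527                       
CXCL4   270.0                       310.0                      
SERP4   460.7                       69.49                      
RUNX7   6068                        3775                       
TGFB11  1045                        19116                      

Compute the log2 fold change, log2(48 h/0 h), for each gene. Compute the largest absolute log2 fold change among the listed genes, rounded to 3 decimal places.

log2(8527/899.8) = 3.244  (IL11)
log2(310.0/270.0) = 0.199  (CXCL4)
log2(69.49/460.7) = -2.729  (SERP4)
log2(3775/6068) = -0.685  (RUNX7)
log2(19116/1045) = 4.193  (TGFB11)
The largest magnitude belongs to TGFB11.

4.193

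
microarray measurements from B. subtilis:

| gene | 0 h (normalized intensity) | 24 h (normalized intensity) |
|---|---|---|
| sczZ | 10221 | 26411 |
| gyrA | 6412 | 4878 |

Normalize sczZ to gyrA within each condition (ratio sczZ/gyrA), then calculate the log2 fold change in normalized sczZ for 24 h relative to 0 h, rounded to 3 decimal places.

1.764

sczZ/gyrA (0 h) = 10221 / 6412 = 1.594
sczZ/gyrA (24 h) = 26411 / 4878 = 5.4143
Fold change = 5.4143 / 1.594 = 3.3966
log2(3.3966) = 1.7641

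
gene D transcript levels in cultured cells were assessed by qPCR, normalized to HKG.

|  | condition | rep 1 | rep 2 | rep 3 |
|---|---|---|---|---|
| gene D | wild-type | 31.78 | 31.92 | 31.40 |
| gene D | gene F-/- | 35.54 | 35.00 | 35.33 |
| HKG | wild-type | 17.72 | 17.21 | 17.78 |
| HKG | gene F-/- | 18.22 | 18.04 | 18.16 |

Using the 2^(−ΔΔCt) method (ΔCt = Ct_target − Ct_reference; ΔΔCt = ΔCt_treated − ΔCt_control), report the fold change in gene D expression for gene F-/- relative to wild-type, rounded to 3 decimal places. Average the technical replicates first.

0.123

Mean Ct: gene D wild-type 31.700; gene D gene F-/- 35.290; HKG wild-type 17.570; HKG gene F-/- 18.140
ΔCt(wild-type) = 31.700 − 17.570 = 14.130
ΔCt(gene F-/-) = 35.290 − 18.140 = 17.150
ΔΔCt = 17.150 − 14.130 = 3.020
Fold change = 2^(−3.020) = 0.1233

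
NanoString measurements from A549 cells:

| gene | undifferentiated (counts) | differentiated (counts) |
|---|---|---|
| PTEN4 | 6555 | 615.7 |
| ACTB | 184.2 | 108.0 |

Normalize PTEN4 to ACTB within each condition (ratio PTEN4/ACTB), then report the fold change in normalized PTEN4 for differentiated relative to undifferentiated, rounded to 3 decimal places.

PTEN4/ACTB (undifferentiated) = 6555 / 184.2 = 35.586
PTEN4/ACTB (differentiated) = 615.7 / 108.0 = 5.7009
Fold change = 5.7009 / 35.586 = 0.1602

0.160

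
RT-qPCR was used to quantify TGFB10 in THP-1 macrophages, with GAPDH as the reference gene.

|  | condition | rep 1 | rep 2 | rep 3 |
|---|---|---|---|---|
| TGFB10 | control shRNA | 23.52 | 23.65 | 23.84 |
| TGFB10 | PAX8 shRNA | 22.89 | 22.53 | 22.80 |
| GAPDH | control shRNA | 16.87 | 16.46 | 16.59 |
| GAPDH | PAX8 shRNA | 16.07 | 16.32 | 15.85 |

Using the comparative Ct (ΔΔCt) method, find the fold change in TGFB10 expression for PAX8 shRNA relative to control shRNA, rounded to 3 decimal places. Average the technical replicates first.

Mean Ct: TGFB10 control shRNA 23.670; TGFB10 PAX8 shRNA 22.740; GAPDH control shRNA 16.640; GAPDH PAX8 shRNA 16.080
ΔCt(control shRNA) = 23.670 − 16.640 = 7.030
ΔCt(PAX8 shRNA) = 22.740 − 16.080 = 6.660
ΔΔCt = 6.660 − 7.030 = -0.370
Fold change = 2^(−(-0.370)) = 2^0.370 = 1.2924

1.292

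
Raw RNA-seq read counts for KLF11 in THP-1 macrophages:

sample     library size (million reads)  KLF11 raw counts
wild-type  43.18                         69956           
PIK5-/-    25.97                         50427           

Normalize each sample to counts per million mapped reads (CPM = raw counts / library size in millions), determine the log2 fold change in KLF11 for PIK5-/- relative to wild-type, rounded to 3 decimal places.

CPM(wild-type) = 69956 / 43.18 = 1620.1019
CPM(PIK5-/-) = 50427 / 25.97 = 1941.7405
Fold change = 1941.7405 / 1620.1019 = 1.19853
log2(1.19853) = 0.2613

0.261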